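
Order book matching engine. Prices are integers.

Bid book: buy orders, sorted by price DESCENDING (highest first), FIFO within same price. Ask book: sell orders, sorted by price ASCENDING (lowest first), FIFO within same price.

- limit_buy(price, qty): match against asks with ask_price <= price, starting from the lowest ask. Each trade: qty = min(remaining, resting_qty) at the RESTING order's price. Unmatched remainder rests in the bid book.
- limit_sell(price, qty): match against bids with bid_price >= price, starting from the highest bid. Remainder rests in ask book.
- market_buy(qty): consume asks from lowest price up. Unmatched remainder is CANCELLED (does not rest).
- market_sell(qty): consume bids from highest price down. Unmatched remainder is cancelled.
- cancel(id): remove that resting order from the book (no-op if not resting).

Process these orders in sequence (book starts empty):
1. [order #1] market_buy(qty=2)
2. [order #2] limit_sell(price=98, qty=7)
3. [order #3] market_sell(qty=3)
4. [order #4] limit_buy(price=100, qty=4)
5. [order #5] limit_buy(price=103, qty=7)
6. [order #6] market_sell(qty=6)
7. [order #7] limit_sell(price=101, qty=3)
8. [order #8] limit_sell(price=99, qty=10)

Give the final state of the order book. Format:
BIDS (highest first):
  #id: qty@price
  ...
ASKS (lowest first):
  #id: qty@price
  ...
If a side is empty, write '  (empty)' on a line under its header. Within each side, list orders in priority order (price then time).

Answer: BIDS (highest first):
  (empty)
ASKS (lowest first):
  #8: 10@99
  #7: 3@101

Derivation:
After op 1 [order #1] market_buy(qty=2): fills=none; bids=[-] asks=[-]
After op 2 [order #2] limit_sell(price=98, qty=7): fills=none; bids=[-] asks=[#2:7@98]
After op 3 [order #3] market_sell(qty=3): fills=none; bids=[-] asks=[#2:7@98]
After op 4 [order #4] limit_buy(price=100, qty=4): fills=#4x#2:4@98; bids=[-] asks=[#2:3@98]
After op 5 [order #5] limit_buy(price=103, qty=7): fills=#5x#2:3@98; bids=[#5:4@103] asks=[-]
After op 6 [order #6] market_sell(qty=6): fills=#5x#6:4@103; bids=[-] asks=[-]
After op 7 [order #7] limit_sell(price=101, qty=3): fills=none; bids=[-] asks=[#7:3@101]
After op 8 [order #8] limit_sell(price=99, qty=10): fills=none; bids=[-] asks=[#8:10@99 #7:3@101]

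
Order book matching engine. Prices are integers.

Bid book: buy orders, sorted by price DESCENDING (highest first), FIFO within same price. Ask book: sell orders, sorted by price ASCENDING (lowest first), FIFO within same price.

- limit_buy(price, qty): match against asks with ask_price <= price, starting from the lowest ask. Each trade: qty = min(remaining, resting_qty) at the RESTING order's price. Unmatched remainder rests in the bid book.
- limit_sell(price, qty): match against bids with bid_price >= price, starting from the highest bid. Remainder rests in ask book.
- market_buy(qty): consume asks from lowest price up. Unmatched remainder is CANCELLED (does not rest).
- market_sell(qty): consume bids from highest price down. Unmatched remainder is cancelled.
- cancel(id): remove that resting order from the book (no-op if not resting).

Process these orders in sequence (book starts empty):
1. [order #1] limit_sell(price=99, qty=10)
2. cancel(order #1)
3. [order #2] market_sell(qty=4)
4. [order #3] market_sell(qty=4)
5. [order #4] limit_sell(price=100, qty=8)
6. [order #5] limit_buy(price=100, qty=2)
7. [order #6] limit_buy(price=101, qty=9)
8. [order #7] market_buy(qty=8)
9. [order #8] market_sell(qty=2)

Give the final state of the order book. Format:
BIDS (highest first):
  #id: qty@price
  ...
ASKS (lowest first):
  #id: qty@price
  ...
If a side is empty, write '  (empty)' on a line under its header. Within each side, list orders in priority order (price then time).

Answer: BIDS (highest first):
  #6: 1@101
ASKS (lowest first):
  (empty)

Derivation:
After op 1 [order #1] limit_sell(price=99, qty=10): fills=none; bids=[-] asks=[#1:10@99]
After op 2 cancel(order #1): fills=none; bids=[-] asks=[-]
After op 3 [order #2] market_sell(qty=4): fills=none; bids=[-] asks=[-]
After op 4 [order #3] market_sell(qty=4): fills=none; bids=[-] asks=[-]
After op 5 [order #4] limit_sell(price=100, qty=8): fills=none; bids=[-] asks=[#4:8@100]
After op 6 [order #5] limit_buy(price=100, qty=2): fills=#5x#4:2@100; bids=[-] asks=[#4:6@100]
After op 7 [order #6] limit_buy(price=101, qty=9): fills=#6x#4:6@100; bids=[#6:3@101] asks=[-]
After op 8 [order #7] market_buy(qty=8): fills=none; bids=[#6:3@101] asks=[-]
After op 9 [order #8] market_sell(qty=2): fills=#6x#8:2@101; bids=[#6:1@101] asks=[-]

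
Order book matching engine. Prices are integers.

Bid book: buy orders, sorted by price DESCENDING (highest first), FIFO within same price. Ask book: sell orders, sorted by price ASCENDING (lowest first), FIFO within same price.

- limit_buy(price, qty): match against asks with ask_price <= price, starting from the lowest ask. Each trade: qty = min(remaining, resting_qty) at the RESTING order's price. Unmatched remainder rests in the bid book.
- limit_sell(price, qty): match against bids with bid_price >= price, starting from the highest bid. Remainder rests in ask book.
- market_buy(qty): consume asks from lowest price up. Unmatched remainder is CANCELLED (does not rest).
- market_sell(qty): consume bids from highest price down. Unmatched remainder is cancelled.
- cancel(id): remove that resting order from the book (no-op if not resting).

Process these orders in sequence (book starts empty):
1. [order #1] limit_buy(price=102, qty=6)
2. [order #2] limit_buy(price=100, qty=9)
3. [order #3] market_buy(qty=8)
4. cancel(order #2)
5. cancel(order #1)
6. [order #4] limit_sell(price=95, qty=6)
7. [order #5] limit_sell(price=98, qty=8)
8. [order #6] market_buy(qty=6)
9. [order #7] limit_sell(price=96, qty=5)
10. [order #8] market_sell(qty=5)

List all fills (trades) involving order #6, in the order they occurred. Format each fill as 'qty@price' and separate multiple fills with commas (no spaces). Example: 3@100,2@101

After op 1 [order #1] limit_buy(price=102, qty=6): fills=none; bids=[#1:6@102] asks=[-]
After op 2 [order #2] limit_buy(price=100, qty=9): fills=none; bids=[#1:6@102 #2:9@100] asks=[-]
After op 3 [order #3] market_buy(qty=8): fills=none; bids=[#1:6@102 #2:9@100] asks=[-]
After op 4 cancel(order #2): fills=none; bids=[#1:6@102] asks=[-]
After op 5 cancel(order #1): fills=none; bids=[-] asks=[-]
After op 6 [order #4] limit_sell(price=95, qty=6): fills=none; bids=[-] asks=[#4:6@95]
After op 7 [order #5] limit_sell(price=98, qty=8): fills=none; bids=[-] asks=[#4:6@95 #5:8@98]
After op 8 [order #6] market_buy(qty=6): fills=#6x#4:6@95; bids=[-] asks=[#5:8@98]
After op 9 [order #7] limit_sell(price=96, qty=5): fills=none; bids=[-] asks=[#7:5@96 #5:8@98]
After op 10 [order #8] market_sell(qty=5): fills=none; bids=[-] asks=[#7:5@96 #5:8@98]

Answer: 6@95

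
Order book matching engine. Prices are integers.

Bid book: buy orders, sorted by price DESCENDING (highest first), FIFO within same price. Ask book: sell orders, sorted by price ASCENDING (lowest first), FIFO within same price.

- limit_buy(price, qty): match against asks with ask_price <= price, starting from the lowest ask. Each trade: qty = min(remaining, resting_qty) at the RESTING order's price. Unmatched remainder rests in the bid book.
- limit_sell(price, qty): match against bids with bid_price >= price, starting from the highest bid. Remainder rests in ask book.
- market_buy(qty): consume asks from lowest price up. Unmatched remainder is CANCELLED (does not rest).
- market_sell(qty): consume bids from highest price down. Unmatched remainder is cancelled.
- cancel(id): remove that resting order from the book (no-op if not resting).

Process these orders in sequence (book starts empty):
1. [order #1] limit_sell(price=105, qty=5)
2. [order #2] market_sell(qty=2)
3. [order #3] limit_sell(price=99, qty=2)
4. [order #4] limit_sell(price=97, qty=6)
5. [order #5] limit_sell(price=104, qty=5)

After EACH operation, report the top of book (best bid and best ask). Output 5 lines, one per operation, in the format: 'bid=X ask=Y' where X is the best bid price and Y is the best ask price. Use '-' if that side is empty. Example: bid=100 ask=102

After op 1 [order #1] limit_sell(price=105, qty=5): fills=none; bids=[-] asks=[#1:5@105]
After op 2 [order #2] market_sell(qty=2): fills=none; bids=[-] asks=[#1:5@105]
After op 3 [order #3] limit_sell(price=99, qty=2): fills=none; bids=[-] asks=[#3:2@99 #1:5@105]
After op 4 [order #4] limit_sell(price=97, qty=6): fills=none; bids=[-] asks=[#4:6@97 #3:2@99 #1:5@105]
After op 5 [order #5] limit_sell(price=104, qty=5): fills=none; bids=[-] asks=[#4:6@97 #3:2@99 #5:5@104 #1:5@105]

Answer: bid=- ask=105
bid=- ask=105
bid=- ask=99
bid=- ask=97
bid=- ask=97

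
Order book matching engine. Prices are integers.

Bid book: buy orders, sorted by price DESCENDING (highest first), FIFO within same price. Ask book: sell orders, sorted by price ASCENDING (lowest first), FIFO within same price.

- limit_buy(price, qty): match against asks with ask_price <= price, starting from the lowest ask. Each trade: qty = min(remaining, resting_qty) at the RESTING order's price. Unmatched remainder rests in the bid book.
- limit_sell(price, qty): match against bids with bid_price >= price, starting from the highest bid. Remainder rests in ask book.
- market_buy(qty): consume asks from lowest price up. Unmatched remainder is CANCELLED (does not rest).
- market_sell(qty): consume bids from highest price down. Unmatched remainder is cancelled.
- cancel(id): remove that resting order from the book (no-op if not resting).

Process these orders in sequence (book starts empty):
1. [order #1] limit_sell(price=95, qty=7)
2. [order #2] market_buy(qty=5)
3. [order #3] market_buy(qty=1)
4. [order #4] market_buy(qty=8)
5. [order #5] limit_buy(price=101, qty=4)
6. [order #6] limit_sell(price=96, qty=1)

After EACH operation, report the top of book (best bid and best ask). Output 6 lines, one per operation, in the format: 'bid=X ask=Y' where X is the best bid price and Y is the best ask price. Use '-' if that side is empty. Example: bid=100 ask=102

After op 1 [order #1] limit_sell(price=95, qty=7): fills=none; bids=[-] asks=[#1:7@95]
After op 2 [order #2] market_buy(qty=5): fills=#2x#1:5@95; bids=[-] asks=[#1:2@95]
After op 3 [order #3] market_buy(qty=1): fills=#3x#1:1@95; bids=[-] asks=[#1:1@95]
After op 4 [order #4] market_buy(qty=8): fills=#4x#1:1@95; bids=[-] asks=[-]
After op 5 [order #5] limit_buy(price=101, qty=4): fills=none; bids=[#5:4@101] asks=[-]
After op 6 [order #6] limit_sell(price=96, qty=1): fills=#5x#6:1@101; bids=[#5:3@101] asks=[-]

Answer: bid=- ask=95
bid=- ask=95
bid=- ask=95
bid=- ask=-
bid=101 ask=-
bid=101 ask=-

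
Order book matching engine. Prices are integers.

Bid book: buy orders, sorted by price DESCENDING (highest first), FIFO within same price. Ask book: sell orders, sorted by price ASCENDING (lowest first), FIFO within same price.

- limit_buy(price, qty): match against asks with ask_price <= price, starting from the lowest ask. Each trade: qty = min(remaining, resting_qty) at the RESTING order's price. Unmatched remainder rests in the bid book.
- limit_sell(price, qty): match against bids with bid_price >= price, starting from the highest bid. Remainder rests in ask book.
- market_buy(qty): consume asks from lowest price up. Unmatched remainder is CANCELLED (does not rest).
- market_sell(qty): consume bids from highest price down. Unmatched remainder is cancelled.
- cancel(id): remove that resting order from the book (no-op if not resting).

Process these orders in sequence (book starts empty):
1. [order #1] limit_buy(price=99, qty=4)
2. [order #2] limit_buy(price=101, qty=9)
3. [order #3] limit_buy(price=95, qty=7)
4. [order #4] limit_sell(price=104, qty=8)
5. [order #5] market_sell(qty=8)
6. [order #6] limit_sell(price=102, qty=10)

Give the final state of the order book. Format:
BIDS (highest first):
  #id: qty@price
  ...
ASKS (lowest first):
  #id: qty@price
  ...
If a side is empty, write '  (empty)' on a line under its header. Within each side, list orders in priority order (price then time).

After op 1 [order #1] limit_buy(price=99, qty=4): fills=none; bids=[#1:4@99] asks=[-]
After op 2 [order #2] limit_buy(price=101, qty=9): fills=none; bids=[#2:9@101 #1:4@99] asks=[-]
After op 3 [order #3] limit_buy(price=95, qty=7): fills=none; bids=[#2:9@101 #1:4@99 #3:7@95] asks=[-]
After op 4 [order #4] limit_sell(price=104, qty=8): fills=none; bids=[#2:9@101 #1:4@99 #3:7@95] asks=[#4:8@104]
After op 5 [order #5] market_sell(qty=8): fills=#2x#5:8@101; bids=[#2:1@101 #1:4@99 #3:7@95] asks=[#4:8@104]
After op 6 [order #6] limit_sell(price=102, qty=10): fills=none; bids=[#2:1@101 #1:4@99 #3:7@95] asks=[#6:10@102 #4:8@104]

Answer: BIDS (highest first):
  #2: 1@101
  #1: 4@99
  #3: 7@95
ASKS (lowest first):
  #6: 10@102
  #4: 8@104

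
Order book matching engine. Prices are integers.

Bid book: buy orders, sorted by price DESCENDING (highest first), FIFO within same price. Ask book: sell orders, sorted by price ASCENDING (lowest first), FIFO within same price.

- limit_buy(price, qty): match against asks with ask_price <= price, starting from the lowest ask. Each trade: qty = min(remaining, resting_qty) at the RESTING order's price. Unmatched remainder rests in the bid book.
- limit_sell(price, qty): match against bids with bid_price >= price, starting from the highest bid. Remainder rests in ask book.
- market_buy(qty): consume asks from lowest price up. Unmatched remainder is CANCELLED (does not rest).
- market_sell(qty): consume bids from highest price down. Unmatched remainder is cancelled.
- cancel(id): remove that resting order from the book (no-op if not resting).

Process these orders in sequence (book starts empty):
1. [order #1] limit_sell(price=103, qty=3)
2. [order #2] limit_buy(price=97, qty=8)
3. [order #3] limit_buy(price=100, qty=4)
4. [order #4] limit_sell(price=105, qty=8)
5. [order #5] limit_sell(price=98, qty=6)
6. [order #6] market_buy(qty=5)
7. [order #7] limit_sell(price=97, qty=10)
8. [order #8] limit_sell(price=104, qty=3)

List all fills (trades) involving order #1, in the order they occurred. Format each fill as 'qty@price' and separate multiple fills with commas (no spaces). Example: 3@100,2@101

Answer: 3@103

Derivation:
After op 1 [order #1] limit_sell(price=103, qty=3): fills=none; bids=[-] asks=[#1:3@103]
After op 2 [order #2] limit_buy(price=97, qty=8): fills=none; bids=[#2:8@97] asks=[#1:3@103]
After op 3 [order #3] limit_buy(price=100, qty=4): fills=none; bids=[#3:4@100 #2:8@97] asks=[#1:3@103]
After op 4 [order #4] limit_sell(price=105, qty=8): fills=none; bids=[#3:4@100 #2:8@97] asks=[#1:3@103 #4:8@105]
After op 5 [order #5] limit_sell(price=98, qty=6): fills=#3x#5:4@100; bids=[#2:8@97] asks=[#5:2@98 #1:3@103 #4:8@105]
After op 6 [order #6] market_buy(qty=5): fills=#6x#5:2@98 #6x#1:3@103; bids=[#2:8@97] asks=[#4:8@105]
After op 7 [order #7] limit_sell(price=97, qty=10): fills=#2x#7:8@97; bids=[-] asks=[#7:2@97 #4:8@105]
After op 8 [order #8] limit_sell(price=104, qty=3): fills=none; bids=[-] asks=[#7:2@97 #8:3@104 #4:8@105]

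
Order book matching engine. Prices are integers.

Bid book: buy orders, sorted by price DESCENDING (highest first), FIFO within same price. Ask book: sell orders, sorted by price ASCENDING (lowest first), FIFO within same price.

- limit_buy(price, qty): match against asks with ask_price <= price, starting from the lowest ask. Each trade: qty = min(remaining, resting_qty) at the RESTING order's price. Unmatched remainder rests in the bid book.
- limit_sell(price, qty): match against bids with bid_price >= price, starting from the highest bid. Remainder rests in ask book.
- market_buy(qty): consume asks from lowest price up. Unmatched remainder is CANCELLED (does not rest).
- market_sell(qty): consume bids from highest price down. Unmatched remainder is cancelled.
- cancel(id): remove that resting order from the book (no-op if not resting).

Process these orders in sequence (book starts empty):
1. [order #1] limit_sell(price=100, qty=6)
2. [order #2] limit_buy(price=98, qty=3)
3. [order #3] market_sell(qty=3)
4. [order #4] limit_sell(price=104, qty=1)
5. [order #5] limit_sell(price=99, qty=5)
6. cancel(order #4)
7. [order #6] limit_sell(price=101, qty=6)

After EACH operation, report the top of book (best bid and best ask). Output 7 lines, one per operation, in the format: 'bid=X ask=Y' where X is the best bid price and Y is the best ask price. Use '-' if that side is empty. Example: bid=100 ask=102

Answer: bid=- ask=100
bid=98 ask=100
bid=- ask=100
bid=- ask=100
bid=- ask=99
bid=- ask=99
bid=- ask=99

Derivation:
After op 1 [order #1] limit_sell(price=100, qty=6): fills=none; bids=[-] asks=[#1:6@100]
After op 2 [order #2] limit_buy(price=98, qty=3): fills=none; bids=[#2:3@98] asks=[#1:6@100]
After op 3 [order #3] market_sell(qty=3): fills=#2x#3:3@98; bids=[-] asks=[#1:6@100]
After op 4 [order #4] limit_sell(price=104, qty=1): fills=none; bids=[-] asks=[#1:6@100 #4:1@104]
After op 5 [order #5] limit_sell(price=99, qty=5): fills=none; bids=[-] asks=[#5:5@99 #1:6@100 #4:1@104]
After op 6 cancel(order #4): fills=none; bids=[-] asks=[#5:5@99 #1:6@100]
After op 7 [order #6] limit_sell(price=101, qty=6): fills=none; bids=[-] asks=[#5:5@99 #1:6@100 #6:6@101]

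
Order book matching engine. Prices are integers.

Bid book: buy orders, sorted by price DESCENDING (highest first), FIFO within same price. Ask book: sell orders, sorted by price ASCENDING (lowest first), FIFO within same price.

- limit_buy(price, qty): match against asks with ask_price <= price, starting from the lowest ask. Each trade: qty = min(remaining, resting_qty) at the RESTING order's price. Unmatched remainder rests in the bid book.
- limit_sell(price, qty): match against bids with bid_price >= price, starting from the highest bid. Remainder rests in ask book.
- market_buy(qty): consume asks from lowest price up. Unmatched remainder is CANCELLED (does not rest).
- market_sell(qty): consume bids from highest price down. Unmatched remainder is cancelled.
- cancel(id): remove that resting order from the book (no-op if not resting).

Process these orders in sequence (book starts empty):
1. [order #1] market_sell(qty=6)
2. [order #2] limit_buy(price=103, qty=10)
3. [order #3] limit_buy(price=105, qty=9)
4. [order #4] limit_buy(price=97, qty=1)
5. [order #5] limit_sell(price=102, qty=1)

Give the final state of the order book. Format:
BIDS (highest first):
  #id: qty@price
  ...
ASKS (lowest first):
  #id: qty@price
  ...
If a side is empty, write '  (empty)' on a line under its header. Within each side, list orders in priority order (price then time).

After op 1 [order #1] market_sell(qty=6): fills=none; bids=[-] asks=[-]
After op 2 [order #2] limit_buy(price=103, qty=10): fills=none; bids=[#2:10@103] asks=[-]
After op 3 [order #3] limit_buy(price=105, qty=9): fills=none; bids=[#3:9@105 #2:10@103] asks=[-]
After op 4 [order #4] limit_buy(price=97, qty=1): fills=none; bids=[#3:9@105 #2:10@103 #4:1@97] asks=[-]
After op 5 [order #5] limit_sell(price=102, qty=1): fills=#3x#5:1@105; bids=[#3:8@105 #2:10@103 #4:1@97] asks=[-]

Answer: BIDS (highest first):
  #3: 8@105
  #2: 10@103
  #4: 1@97
ASKS (lowest first):
  (empty)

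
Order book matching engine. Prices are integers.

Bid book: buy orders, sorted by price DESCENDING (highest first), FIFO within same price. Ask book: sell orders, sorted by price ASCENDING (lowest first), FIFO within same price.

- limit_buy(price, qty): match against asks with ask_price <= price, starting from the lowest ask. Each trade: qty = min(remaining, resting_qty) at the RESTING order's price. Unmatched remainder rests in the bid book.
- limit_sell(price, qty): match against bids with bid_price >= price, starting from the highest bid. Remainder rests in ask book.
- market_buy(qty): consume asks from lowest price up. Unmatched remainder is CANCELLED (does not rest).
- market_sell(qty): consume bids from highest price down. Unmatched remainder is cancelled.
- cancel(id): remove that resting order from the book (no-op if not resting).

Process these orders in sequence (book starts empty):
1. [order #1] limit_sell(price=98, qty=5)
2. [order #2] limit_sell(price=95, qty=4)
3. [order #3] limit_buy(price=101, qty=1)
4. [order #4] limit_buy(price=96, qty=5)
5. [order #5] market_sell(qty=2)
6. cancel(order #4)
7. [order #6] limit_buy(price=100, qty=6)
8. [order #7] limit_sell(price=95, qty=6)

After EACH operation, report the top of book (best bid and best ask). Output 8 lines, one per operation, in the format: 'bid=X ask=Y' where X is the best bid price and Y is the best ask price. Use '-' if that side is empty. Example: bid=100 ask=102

Answer: bid=- ask=98
bid=- ask=95
bid=- ask=95
bid=96 ask=98
bid=- ask=98
bid=- ask=98
bid=100 ask=-
bid=- ask=95

Derivation:
After op 1 [order #1] limit_sell(price=98, qty=5): fills=none; bids=[-] asks=[#1:5@98]
After op 2 [order #2] limit_sell(price=95, qty=4): fills=none; bids=[-] asks=[#2:4@95 #1:5@98]
After op 3 [order #3] limit_buy(price=101, qty=1): fills=#3x#2:1@95; bids=[-] asks=[#2:3@95 #1:5@98]
After op 4 [order #4] limit_buy(price=96, qty=5): fills=#4x#2:3@95; bids=[#4:2@96] asks=[#1:5@98]
After op 5 [order #5] market_sell(qty=2): fills=#4x#5:2@96; bids=[-] asks=[#1:5@98]
After op 6 cancel(order #4): fills=none; bids=[-] asks=[#1:5@98]
After op 7 [order #6] limit_buy(price=100, qty=6): fills=#6x#1:5@98; bids=[#6:1@100] asks=[-]
After op 8 [order #7] limit_sell(price=95, qty=6): fills=#6x#7:1@100; bids=[-] asks=[#7:5@95]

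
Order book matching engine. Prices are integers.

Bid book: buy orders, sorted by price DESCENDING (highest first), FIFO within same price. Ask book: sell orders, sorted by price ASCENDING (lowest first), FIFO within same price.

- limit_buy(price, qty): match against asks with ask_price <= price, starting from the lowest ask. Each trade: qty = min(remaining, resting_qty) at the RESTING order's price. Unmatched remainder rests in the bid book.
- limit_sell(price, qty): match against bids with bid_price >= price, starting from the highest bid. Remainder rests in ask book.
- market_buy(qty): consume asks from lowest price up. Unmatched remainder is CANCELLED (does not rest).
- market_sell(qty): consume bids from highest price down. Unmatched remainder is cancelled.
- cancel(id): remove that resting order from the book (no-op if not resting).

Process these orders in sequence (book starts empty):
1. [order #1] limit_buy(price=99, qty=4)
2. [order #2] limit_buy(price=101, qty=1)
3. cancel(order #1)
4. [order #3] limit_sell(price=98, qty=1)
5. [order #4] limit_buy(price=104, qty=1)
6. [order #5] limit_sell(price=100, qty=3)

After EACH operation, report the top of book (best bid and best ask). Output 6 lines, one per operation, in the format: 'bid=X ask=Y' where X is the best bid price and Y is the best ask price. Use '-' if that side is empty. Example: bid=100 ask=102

After op 1 [order #1] limit_buy(price=99, qty=4): fills=none; bids=[#1:4@99] asks=[-]
After op 2 [order #2] limit_buy(price=101, qty=1): fills=none; bids=[#2:1@101 #1:4@99] asks=[-]
After op 3 cancel(order #1): fills=none; bids=[#2:1@101] asks=[-]
After op 4 [order #3] limit_sell(price=98, qty=1): fills=#2x#3:1@101; bids=[-] asks=[-]
After op 5 [order #4] limit_buy(price=104, qty=1): fills=none; bids=[#4:1@104] asks=[-]
After op 6 [order #5] limit_sell(price=100, qty=3): fills=#4x#5:1@104; bids=[-] asks=[#5:2@100]

Answer: bid=99 ask=-
bid=101 ask=-
bid=101 ask=-
bid=- ask=-
bid=104 ask=-
bid=- ask=100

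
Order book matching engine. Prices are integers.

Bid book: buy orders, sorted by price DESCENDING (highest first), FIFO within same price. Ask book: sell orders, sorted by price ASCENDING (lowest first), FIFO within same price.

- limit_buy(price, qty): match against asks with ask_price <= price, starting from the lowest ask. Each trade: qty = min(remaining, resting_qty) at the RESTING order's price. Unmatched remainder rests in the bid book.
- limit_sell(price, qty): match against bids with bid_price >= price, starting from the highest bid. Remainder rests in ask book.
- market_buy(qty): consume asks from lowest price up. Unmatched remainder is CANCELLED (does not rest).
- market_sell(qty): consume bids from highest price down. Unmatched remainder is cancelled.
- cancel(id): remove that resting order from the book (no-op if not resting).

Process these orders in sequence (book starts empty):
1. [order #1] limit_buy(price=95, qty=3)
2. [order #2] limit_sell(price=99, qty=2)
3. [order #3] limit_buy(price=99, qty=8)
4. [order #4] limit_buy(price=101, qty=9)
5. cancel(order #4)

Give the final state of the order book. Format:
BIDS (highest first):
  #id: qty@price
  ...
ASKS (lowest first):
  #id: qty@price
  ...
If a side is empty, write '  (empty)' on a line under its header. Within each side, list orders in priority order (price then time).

Answer: BIDS (highest first):
  #3: 6@99
  #1: 3@95
ASKS (lowest first):
  (empty)

Derivation:
After op 1 [order #1] limit_buy(price=95, qty=3): fills=none; bids=[#1:3@95] asks=[-]
After op 2 [order #2] limit_sell(price=99, qty=2): fills=none; bids=[#1:3@95] asks=[#2:2@99]
After op 3 [order #3] limit_buy(price=99, qty=8): fills=#3x#2:2@99; bids=[#3:6@99 #1:3@95] asks=[-]
After op 4 [order #4] limit_buy(price=101, qty=9): fills=none; bids=[#4:9@101 #3:6@99 #1:3@95] asks=[-]
After op 5 cancel(order #4): fills=none; bids=[#3:6@99 #1:3@95] asks=[-]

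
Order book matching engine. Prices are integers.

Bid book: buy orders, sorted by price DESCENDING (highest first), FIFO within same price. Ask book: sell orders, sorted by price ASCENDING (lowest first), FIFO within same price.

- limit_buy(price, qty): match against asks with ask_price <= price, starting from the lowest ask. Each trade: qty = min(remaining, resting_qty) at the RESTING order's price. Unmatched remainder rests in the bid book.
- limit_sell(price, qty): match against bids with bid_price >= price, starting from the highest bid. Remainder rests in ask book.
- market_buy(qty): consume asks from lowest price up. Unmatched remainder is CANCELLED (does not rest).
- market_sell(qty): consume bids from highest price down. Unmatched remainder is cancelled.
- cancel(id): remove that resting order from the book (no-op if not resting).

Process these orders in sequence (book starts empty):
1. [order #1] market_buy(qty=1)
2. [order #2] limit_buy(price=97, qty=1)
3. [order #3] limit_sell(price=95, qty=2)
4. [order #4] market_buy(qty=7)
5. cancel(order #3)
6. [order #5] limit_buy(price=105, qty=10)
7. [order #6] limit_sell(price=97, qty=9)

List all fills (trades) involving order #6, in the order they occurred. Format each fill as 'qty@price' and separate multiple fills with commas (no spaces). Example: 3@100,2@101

Answer: 9@105

Derivation:
After op 1 [order #1] market_buy(qty=1): fills=none; bids=[-] asks=[-]
After op 2 [order #2] limit_buy(price=97, qty=1): fills=none; bids=[#2:1@97] asks=[-]
After op 3 [order #3] limit_sell(price=95, qty=2): fills=#2x#3:1@97; bids=[-] asks=[#3:1@95]
After op 4 [order #4] market_buy(qty=7): fills=#4x#3:1@95; bids=[-] asks=[-]
After op 5 cancel(order #3): fills=none; bids=[-] asks=[-]
After op 6 [order #5] limit_buy(price=105, qty=10): fills=none; bids=[#5:10@105] asks=[-]
After op 7 [order #6] limit_sell(price=97, qty=9): fills=#5x#6:9@105; bids=[#5:1@105] asks=[-]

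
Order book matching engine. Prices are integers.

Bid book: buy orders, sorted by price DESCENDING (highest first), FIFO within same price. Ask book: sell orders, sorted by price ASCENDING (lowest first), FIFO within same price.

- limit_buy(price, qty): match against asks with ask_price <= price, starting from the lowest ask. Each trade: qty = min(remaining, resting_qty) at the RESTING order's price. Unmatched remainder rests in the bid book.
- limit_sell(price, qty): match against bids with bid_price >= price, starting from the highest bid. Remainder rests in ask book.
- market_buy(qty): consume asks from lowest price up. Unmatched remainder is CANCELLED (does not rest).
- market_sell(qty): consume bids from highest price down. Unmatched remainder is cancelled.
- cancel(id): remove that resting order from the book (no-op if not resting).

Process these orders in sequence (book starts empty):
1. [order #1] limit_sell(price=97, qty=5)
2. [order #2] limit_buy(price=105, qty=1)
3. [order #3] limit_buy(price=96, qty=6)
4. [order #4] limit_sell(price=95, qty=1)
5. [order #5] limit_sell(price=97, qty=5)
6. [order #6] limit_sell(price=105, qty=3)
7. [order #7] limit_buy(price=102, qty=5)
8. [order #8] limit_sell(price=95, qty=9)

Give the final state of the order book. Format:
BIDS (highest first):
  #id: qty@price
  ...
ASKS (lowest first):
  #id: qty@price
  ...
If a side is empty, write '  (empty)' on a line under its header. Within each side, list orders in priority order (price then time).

After op 1 [order #1] limit_sell(price=97, qty=5): fills=none; bids=[-] asks=[#1:5@97]
After op 2 [order #2] limit_buy(price=105, qty=1): fills=#2x#1:1@97; bids=[-] asks=[#1:4@97]
After op 3 [order #3] limit_buy(price=96, qty=6): fills=none; bids=[#3:6@96] asks=[#1:4@97]
After op 4 [order #4] limit_sell(price=95, qty=1): fills=#3x#4:1@96; bids=[#3:5@96] asks=[#1:4@97]
After op 5 [order #5] limit_sell(price=97, qty=5): fills=none; bids=[#3:5@96] asks=[#1:4@97 #5:5@97]
After op 6 [order #6] limit_sell(price=105, qty=3): fills=none; bids=[#3:5@96] asks=[#1:4@97 #5:5@97 #6:3@105]
After op 7 [order #7] limit_buy(price=102, qty=5): fills=#7x#1:4@97 #7x#5:1@97; bids=[#3:5@96] asks=[#5:4@97 #6:3@105]
After op 8 [order #8] limit_sell(price=95, qty=9): fills=#3x#8:5@96; bids=[-] asks=[#8:4@95 #5:4@97 #6:3@105]

Answer: BIDS (highest first):
  (empty)
ASKS (lowest first):
  #8: 4@95
  #5: 4@97
  #6: 3@105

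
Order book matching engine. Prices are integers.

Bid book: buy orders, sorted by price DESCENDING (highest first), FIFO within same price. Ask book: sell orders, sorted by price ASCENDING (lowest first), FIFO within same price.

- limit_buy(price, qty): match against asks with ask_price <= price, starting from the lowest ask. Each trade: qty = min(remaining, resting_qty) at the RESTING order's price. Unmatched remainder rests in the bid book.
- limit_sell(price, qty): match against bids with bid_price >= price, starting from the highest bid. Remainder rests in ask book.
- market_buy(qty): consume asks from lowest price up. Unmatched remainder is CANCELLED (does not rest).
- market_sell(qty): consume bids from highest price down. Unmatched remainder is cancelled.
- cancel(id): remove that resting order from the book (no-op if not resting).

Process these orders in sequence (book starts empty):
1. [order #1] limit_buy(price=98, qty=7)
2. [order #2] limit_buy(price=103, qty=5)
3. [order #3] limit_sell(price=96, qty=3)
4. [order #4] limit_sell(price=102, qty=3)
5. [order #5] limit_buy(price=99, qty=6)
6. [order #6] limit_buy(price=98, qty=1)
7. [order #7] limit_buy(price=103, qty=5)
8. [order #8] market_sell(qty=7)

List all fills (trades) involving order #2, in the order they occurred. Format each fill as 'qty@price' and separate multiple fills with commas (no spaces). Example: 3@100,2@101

Answer: 3@103,2@103

Derivation:
After op 1 [order #1] limit_buy(price=98, qty=7): fills=none; bids=[#1:7@98] asks=[-]
After op 2 [order #2] limit_buy(price=103, qty=5): fills=none; bids=[#2:5@103 #1:7@98] asks=[-]
After op 3 [order #3] limit_sell(price=96, qty=3): fills=#2x#3:3@103; bids=[#2:2@103 #1:7@98] asks=[-]
After op 4 [order #4] limit_sell(price=102, qty=3): fills=#2x#4:2@103; bids=[#1:7@98] asks=[#4:1@102]
After op 5 [order #5] limit_buy(price=99, qty=6): fills=none; bids=[#5:6@99 #1:7@98] asks=[#4:1@102]
After op 6 [order #6] limit_buy(price=98, qty=1): fills=none; bids=[#5:6@99 #1:7@98 #6:1@98] asks=[#4:1@102]
After op 7 [order #7] limit_buy(price=103, qty=5): fills=#7x#4:1@102; bids=[#7:4@103 #5:6@99 #1:7@98 #6:1@98] asks=[-]
After op 8 [order #8] market_sell(qty=7): fills=#7x#8:4@103 #5x#8:3@99; bids=[#5:3@99 #1:7@98 #6:1@98] asks=[-]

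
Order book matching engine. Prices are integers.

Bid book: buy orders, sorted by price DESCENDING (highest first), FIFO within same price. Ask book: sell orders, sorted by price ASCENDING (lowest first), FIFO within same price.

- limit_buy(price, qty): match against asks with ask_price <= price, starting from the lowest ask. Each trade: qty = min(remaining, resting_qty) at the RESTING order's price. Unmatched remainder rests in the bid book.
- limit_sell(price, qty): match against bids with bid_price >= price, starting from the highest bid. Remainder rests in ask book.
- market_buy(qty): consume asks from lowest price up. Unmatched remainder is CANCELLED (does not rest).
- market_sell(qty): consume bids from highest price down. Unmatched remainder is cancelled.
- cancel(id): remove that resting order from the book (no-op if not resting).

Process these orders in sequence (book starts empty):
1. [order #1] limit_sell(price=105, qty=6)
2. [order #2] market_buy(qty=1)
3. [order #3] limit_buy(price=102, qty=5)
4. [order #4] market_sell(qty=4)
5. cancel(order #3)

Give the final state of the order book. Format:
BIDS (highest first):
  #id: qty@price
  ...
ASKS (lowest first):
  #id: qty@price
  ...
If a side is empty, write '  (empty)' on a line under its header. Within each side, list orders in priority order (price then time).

After op 1 [order #1] limit_sell(price=105, qty=6): fills=none; bids=[-] asks=[#1:6@105]
After op 2 [order #2] market_buy(qty=1): fills=#2x#1:1@105; bids=[-] asks=[#1:5@105]
After op 3 [order #3] limit_buy(price=102, qty=5): fills=none; bids=[#3:5@102] asks=[#1:5@105]
After op 4 [order #4] market_sell(qty=4): fills=#3x#4:4@102; bids=[#3:1@102] asks=[#1:5@105]
After op 5 cancel(order #3): fills=none; bids=[-] asks=[#1:5@105]

Answer: BIDS (highest first):
  (empty)
ASKS (lowest first):
  #1: 5@105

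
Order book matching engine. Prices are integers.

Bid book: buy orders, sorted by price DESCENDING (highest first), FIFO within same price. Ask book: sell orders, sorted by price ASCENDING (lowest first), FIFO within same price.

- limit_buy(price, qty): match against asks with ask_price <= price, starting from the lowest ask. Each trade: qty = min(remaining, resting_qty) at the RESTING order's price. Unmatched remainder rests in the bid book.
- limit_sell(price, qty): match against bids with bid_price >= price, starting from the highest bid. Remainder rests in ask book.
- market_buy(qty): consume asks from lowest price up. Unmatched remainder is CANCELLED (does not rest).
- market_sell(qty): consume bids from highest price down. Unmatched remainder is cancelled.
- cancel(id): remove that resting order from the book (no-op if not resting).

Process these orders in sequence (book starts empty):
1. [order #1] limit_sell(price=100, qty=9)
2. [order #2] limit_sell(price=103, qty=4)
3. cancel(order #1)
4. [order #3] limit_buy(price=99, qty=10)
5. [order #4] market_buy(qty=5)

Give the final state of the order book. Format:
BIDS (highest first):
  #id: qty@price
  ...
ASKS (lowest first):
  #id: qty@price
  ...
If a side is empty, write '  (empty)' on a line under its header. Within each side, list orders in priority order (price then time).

Answer: BIDS (highest first):
  #3: 10@99
ASKS (lowest first):
  (empty)

Derivation:
After op 1 [order #1] limit_sell(price=100, qty=9): fills=none; bids=[-] asks=[#1:9@100]
After op 2 [order #2] limit_sell(price=103, qty=4): fills=none; bids=[-] asks=[#1:9@100 #2:4@103]
After op 3 cancel(order #1): fills=none; bids=[-] asks=[#2:4@103]
After op 4 [order #3] limit_buy(price=99, qty=10): fills=none; bids=[#3:10@99] asks=[#2:4@103]
After op 5 [order #4] market_buy(qty=5): fills=#4x#2:4@103; bids=[#3:10@99] asks=[-]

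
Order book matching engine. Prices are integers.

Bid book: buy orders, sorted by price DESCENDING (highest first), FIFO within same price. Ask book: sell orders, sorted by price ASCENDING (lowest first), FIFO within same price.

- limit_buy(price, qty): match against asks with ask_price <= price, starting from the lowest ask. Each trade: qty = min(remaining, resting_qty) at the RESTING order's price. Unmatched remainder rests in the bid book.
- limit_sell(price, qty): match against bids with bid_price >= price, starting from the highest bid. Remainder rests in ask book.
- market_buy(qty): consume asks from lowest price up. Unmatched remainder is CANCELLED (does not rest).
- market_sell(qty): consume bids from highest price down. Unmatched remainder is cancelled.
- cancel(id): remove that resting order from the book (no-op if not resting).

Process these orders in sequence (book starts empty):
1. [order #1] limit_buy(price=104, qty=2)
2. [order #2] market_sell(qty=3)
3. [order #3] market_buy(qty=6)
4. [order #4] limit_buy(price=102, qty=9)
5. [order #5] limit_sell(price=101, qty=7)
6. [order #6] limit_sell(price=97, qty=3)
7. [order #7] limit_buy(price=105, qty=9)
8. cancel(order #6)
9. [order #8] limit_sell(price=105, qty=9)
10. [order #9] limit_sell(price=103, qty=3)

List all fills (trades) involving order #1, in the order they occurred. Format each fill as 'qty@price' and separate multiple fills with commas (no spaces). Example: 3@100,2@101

Answer: 2@104

Derivation:
After op 1 [order #1] limit_buy(price=104, qty=2): fills=none; bids=[#1:2@104] asks=[-]
After op 2 [order #2] market_sell(qty=3): fills=#1x#2:2@104; bids=[-] asks=[-]
After op 3 [order #3] market_buy(qty=6): fills=none; bids=[-] asks=[-]
After op 4 [order #4] limit_buy(price=102, qty=9): fills=none; bids=[#4:9@102] asks=[-]
After op 5 [order #5] limit_sell(price=101, qty=7): fills=#4x#5:7@102; bids=[#4:2@102] asks=[-]
After op 6 [order #6] limit_sell(price=97, qty=3): fills=#4x#6:2@102; bids=[-] asks=[#6:1@97]
After op 7 [order #7] limit_buy(price=105, qty=9): fills=#7x#6:1@97; bids=[#7:8@105] asks=[-]
After op 8 cancel(order #6): fills=none; bids=[#7:8@105] asks=[-]
After op 9 [order #8] limit_sell(price=105, qty=9): fills=#7x#8:8@105; bids=[-] asks=[#8:1@105]
After op 10 [order #9] limit_sell(price=103, qty=3): fills=none; bids=[-] asks=[#9:3@103 #8:1@105]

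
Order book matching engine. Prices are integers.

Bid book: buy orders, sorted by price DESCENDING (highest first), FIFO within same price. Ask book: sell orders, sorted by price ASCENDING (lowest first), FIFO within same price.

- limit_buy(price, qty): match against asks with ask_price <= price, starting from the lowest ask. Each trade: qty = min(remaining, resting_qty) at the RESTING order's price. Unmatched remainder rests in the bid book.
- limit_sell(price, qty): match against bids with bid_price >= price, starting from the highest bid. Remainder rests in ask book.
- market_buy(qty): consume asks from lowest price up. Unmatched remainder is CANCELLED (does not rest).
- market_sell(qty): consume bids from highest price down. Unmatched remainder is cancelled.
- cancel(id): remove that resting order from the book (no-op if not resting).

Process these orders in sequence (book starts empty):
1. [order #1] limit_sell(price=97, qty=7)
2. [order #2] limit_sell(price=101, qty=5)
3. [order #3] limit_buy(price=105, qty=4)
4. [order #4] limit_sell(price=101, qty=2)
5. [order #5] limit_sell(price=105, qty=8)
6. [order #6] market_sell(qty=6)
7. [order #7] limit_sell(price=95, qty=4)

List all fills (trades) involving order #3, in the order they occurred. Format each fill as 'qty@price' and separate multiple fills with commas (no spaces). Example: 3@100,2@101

After op 1 [order #1] limit_sell(price=97, qty=7): fills=none; bids=[-] asks=[#1:7@97]
After op 2 [order #2] limit_sell(price=101, qty=5): fills=none; bids=[-] asks=[#1:7@97 #2:5@101]
After op 3 [order #3] limit_buy(price=105, qty=4): fills=#3x#1:4@97; bids=[-] asks=[#1:3@97 #2:5@101]
After op 4 [order #4] limit_sell(price=101, qty=2): fills=none; bids=[-] asks=[#1:3@97 #2:5@101 #4:2@101]
After op 5 [order #5] limit_sell(price=105, qty=8): fills=none; bids=[-] asks=[#1:3@97 #2:5@101 #4:2@101 #5:8@105]
After op 6 [order #6] market_sell(qty=6): fills=none; bids=[-] asks=[#1:3@97 #2:5@101 #4:2@101 #5:8@105]
After op 7 [order #7] limit_sell(price=95, qty=4): fills=none; bids=[-] asks=[#7:4@95 #1:3@97 #2:5@101 #4:2@101 #5:8@105]

Answer: 4@97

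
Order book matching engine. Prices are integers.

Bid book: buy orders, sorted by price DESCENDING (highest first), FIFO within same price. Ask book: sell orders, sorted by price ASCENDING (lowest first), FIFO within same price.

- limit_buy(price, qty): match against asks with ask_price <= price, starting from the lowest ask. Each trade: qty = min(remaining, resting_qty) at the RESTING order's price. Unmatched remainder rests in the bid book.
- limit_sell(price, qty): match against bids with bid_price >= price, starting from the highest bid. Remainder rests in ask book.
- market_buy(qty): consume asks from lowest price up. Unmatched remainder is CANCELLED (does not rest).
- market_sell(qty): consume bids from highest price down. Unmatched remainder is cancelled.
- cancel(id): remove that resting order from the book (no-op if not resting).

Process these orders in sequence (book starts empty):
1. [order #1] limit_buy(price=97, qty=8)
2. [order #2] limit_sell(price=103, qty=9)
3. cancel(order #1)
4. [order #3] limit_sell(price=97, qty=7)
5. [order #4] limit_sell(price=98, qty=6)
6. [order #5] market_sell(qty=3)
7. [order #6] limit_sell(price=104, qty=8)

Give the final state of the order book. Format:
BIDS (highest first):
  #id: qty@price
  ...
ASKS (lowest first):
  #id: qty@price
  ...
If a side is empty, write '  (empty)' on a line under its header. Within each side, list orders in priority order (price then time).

Answer: BIDS (highest first):
  (empty)
ASKS (lowest first):
  #3: 7@97
  #4: 6@98
  #2: 9@103
  #6: 8@104

Derivation:
After op 1 [order #1] limit_buy(price=97, qty=8): fills=none; bids=[#1:8@97] asks=[-]
After op 2 [order #2] limit_sell(price=103, qty=9): fills=none; bids=[#1:8@97] asks=[#2:9@103]
After op 3 cancel(order #1): fills=none; bids=[-] asks=[#2:9@103]
After op 4 [order #3] limit_sell(price=97, qty=7): fills=none; bids=[-] asks=[#3:7@97 #2:9@103]
After op 5 [order #4] limit_sell(price=98, qty=6): fills=none; bids=[-] asks=[#3:7@97 #4:6@98 #2:9@103]
After op 6 [order #5] market_sell(qty=3): fills=none; bids=[-] asks=[#3:7@97 #4:6@98 #2:9@103]
After op 7 [order #6] limit_sell(price=104, qty=8): fills=none; bids=[-] asks=[#3:7@97 #4:6@98 #2:9@103 #6:8@104]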